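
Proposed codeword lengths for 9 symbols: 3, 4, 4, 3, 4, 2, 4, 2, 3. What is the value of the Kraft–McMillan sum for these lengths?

With common denominator 2^4 = 16: Σ 2^(−ℓᵢ) = 2/16 + 1/16 + 1/16 + 2/16 + 1/16 + 4/16 + 1/16 + 4/16 + 2/16 = 18/16 = 1.125.

1.125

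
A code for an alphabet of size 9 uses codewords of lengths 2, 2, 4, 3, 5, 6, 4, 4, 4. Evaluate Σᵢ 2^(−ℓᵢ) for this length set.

With common denominator 2^6 = 64: Σ 2^(−ℓᵢ) = 16/64 + 16/64 + 4/64 + 8/64 + 2/64 + 1/64 + 4/64 + 4/64 + 4/64 = 59/64 = 0.921875.

0.921875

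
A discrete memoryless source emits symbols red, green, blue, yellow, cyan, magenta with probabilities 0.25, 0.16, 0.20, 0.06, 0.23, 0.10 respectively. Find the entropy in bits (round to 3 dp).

2.451 bits

H = −Σ pᵢ log₂ pᵢ.
−0.25·log₂(0.25) = 0.5000
−0.16·log₂(0.16) = 0.4230
−0.20·log₂(0.20) = 0.4644
−0.06·log₂(0.06) = 0.2435
−0.23·log₂(0.23) = 0.4877
−0.10·log₂(0.10) = 0.3322
Sum ≈ 2.4508 → 2.451 bits.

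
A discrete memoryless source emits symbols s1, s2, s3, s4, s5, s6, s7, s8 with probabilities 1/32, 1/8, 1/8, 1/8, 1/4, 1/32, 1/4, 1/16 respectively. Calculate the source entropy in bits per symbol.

Each probability is a power of 1/2, so log₂(1/p) is an integer.
H = Σ p·log₂(1/p) = 1/32·5 + 1/8·3 + 1/8·3 + 1/8·3 + 1/4·2 + 1/32·5 + 1/4·2 + 1/16·4 = 2.6875 bits.

2.6875 bits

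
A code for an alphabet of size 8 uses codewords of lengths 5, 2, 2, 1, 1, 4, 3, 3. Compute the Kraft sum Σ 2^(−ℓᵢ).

1.84375

With common denominator 2^5 = 32: Σ 2^(−ℓᵢ) = 1/32 + 8/32 + 8/32 + 16/32 + 16/32 + 2/32 + 4/32 + 4/32 = 59/32 = 1.84375.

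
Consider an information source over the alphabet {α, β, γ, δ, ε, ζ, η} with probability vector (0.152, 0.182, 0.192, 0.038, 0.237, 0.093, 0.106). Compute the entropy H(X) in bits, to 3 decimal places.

H = −Σ pᵢ log₂ pᵢ.
−0.152·log₂(0.152) = 0.4131
−0.182·log₂(0.182) = 0.4474
−0.192·log₂(0.192) = 0.4571
−0.038·log₂(0.038) = 0.1793
−0.237·log₂(0.237) = 0.4923
−0.093·log₂(0.093) = 0.3187
−0.106·log₂(0.106) = 0.3432
Sum ≈ 2.6510 → 2.651 bits.

2.651 bits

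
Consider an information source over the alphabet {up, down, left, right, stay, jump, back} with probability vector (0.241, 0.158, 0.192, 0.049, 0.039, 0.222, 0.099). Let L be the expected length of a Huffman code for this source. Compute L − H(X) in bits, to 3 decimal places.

0.039 bits

Entropy H = −Σ p log₂ p ≈ 2.5805 bits.
Huffman merges: 39/1000+49/1000→11/125; 11/125+99/1000→187/1000; 79/500+187/1000→69/200; 24/125+111/500→207/500; 241/1000+69/200→293/500; 207/500+293/500→1. L = 131/50 ≈ 2.6200.
L − H = 2.6200 − 2.5805 = 0.039 bits.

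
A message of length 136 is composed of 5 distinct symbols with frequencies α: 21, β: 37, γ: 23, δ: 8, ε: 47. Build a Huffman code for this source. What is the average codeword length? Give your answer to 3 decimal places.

Probabilities are the counts divided by 136.
Repeatedly combine the two least-probable nodes; the expected code length is the sum of the merged weights.
merge 1/17 + 21/136 → 29/136
merge 23/136 + 29/136 → 13/34
merge 37/136 + 47/136 → 21/34
merge 13/34 + 21/34 → 1
L = 29/136 + 13/34 + 21/34 + 1 = 301/136 ≈ 2.213 bits/symbol.

2.213 bits/symbol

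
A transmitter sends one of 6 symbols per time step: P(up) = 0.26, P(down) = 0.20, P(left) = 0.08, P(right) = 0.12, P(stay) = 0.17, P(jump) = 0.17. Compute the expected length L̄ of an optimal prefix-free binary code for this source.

2.54 bits/symbol

Repeatedly combine the two least-probable nodes; the expected code length is the sum of the merged weights.
merge 2/25 + 3/25 → 1/5
merge 17/100 + 17/100 → 17/50
merge 1/5 + 1/5 → 2/5
merge 13/50 + 17/50 → 3/5
merge 2/5 + 3/5 → 1
L = 1/5 + 17/50 + 2/5 + 3/5 + 1 = 127/50 = 2.54 bits/symbol.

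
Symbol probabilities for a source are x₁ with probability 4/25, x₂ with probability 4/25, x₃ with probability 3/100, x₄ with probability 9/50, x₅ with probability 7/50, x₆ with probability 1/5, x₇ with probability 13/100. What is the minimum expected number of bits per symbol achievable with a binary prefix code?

2.78 bits/symbol

Repeatedly combine the two least-probable nodes; the expected code length is the sum of the merged weights.
merge 3/100 + 13/100 → 4/25
merge 7/50 + 4/25 → 3/10
merge 4/25 + 4/25 → 8/25
merge 9/50 + 1/5 → 19/50
merge 3/10 + 8/25 → 31/50
merge 19/50 + 31/50 → 1
L = 4/25 + 3/10 + 8/25 + 19/50 + 31/50 + 1 = 139/50 = 2.78 bits/symbol.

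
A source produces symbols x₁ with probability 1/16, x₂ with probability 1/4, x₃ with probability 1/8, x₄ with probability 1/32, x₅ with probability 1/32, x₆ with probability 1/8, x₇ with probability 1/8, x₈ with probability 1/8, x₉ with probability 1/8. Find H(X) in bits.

Each probability is a power of 1/2, so log₂(1/p) is an integer.
H = Σ p·log₂(1/p) = 1/16·4 + 1/4·2 + 1/8·3 + 1/32·5 + 1/32·5 + 1/8·3 + 1/8·3 + 1/8·3 + 1/8·3 = 2.9375 bits.

2.9375 bits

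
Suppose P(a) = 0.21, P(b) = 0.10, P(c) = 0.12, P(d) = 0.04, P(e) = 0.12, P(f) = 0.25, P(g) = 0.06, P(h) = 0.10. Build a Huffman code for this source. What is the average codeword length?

2.84 bits/symbol

Repeatedly combine the two least-probable nodes; the expected code length is the sum of the merged weights.
merge 1/25 + 3/50 → 1/10
merge 1/10 + 1/10 → 1/5
merge 1/10 + 3/25 → 11/50
merge 3/25 + 1/5 → 8/25
merge 21/100 + 11/50 → 43/100
merge 1/4 + 8/25 → 57/100
merge 43/100 + 57/100 → 1
L = 1/10 + 1/5 + 11/50 + 8/25 + 43/100 + 57/100 + 1 = 71/25 = 2.84 bits/symbol.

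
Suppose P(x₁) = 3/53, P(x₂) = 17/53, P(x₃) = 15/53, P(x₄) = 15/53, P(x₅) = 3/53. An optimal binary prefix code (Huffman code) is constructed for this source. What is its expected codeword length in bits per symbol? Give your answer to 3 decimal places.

Repeatedly combine the two least-probable nodes; the expected code length is the sum of the merged weights.
merge 3/53 + 3/53 → 6/53
merge 6/53 + 15/53 → 21/53
merge 15/53 + 17/53 → 32/53
merge 21/53 + 32/53 → 1
L = 6/53 + 21/53 + 32/53 + 1 = 112/53 ≈ 2.113 bits/symbol.

2.113 bits/symbol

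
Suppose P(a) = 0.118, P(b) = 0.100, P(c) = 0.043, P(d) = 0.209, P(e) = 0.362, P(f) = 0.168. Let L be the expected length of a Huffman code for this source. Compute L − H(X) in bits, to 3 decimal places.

0.078 bits

Entropy H = −Σ p log₂ p ≈ 2.3262 bits.
Huffman merges: 43/1000+1/10→143/1000; 59/500+143/1000→261/1000; 21/125+209/1000→377/1000; 261/1000+181/500→623/1000; 377/1000+623/1000→1. L = 601/250 ≈ 2.4040.
L − H = 2.4040 − 2.3262 = 0.078 bits.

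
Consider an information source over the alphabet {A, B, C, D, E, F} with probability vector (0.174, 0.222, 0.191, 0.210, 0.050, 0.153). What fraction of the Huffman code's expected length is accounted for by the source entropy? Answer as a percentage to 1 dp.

96.6%

Entropy H = −Σ p log₂ p ≈ 2.4805 bits.
Huffman merges: 1/20+153/1000→203/1000; 87/500+191/1000→73/200; 203/1000+21/100→413/1000; 111/500+73/200→587/1000; 413/1000+587/1000→1. L = 321/125 ≈ 2.5680.
Efficiency = H/L = 2.4805/2.5680 = 96.6%.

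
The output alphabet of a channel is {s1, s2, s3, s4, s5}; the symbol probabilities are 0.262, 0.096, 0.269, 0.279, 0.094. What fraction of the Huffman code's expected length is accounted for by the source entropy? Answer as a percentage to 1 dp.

Entropy H = −Σ p log₂ p ≈ 2.1749 bits.
Huffman merges: 47/500+12/125→19/100; 19/100+131/500→113/250; 269/1000+279/1000→137/250; 113/250+137/250→1. L = 219/100 ≈ 2.1900.
Efficiency = H/L = 2.1749/2.1900 = 99.3%.

99.3%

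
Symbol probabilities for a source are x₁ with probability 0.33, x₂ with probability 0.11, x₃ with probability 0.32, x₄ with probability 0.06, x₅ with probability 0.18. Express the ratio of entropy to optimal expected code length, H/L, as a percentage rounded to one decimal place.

96.5%

Entropy H = −Σ p log₂ p ≈ 2.0930 bits.
Huffman merges: 3/50+11/100→17/100; 17/100+9/50→7/20; 8/25+33/100→13/20; 7/20+13/20→1. L = 217/100 ≈ 2.1700.
Efficiency = H/L = 2.0930/2.1700 = 96.5%.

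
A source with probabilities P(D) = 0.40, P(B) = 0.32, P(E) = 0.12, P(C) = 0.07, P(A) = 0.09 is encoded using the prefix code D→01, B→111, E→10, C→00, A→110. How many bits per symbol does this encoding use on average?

L̄ = Σ pᵢ·ℓᵢ = 0.40·2 + 0.32·3 + 0.12·2 + 0.07·2 + 0.09·3 = 2.41 bits/symbol.

2.41 bits/symbol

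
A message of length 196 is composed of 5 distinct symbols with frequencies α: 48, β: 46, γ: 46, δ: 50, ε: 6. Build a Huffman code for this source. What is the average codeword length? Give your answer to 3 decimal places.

Probabilities are the counts divided by 196.
Repeatedly combine the two least-probable nodes; the expected code length is the sum of the merged weights.
merge 3/98 + 23/98 → 13/49
merge 23/98 + 12/49 → 47/98
merge 25/98 + 13/49 → 51/98
merge 47/98 + 51/98 → 1
L = 13/49 + 47/98 + 51/98 + 1 = 111/49 ≈ 2.265 bits/symbol.

2.265 bits/symbol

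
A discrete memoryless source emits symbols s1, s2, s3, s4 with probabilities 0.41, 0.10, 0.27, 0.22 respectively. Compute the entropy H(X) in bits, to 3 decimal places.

H = −Σ pᵢ log₂ pᵢ.
−0.41·log₂(0.41) = 0.5274
−0.10·log₂(0.10) = 0.3322
−0.27·log₂(0.27) = 0.5100
−0.22·log₂(0.22) = 0.4806
Sum ≈ 1.8502 → 1.850 bits.

1.850 bits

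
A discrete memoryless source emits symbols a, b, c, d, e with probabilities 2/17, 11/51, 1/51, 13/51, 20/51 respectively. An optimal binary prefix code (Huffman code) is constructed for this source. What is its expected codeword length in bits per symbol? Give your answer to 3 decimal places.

2.098 bits/symbol

Repeatedly combine the two least-probable nodes; the expected code length is the sum of the merged weights.
merge 1/51 + 2/17 → 7/51
merge 7/51 + 11/51 → 6/17
merge 13/51 + 6/17 → 31/51
merge 20/51 + 31/51 → 1
L = 7/51 + 6/17 + 31/51 + 1 = 107/51 ≈ 2.098 bits/symbol.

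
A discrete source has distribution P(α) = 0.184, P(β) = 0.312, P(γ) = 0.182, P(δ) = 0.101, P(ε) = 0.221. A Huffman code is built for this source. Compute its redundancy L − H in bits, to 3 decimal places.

Entropy H = −Σ p log₂ p ≈ 2.2364 bits.
Huffman merges: 101/1000+91/500→283/1000; 23/125+221/1000→81/200; 283/1000+39/125→119/200; 81/200+119/200→1. L = 2283/1000 ≈ 2.2830.
L − H = 2.2830 − 2.2364 = 0.047 bits.

0.047 bits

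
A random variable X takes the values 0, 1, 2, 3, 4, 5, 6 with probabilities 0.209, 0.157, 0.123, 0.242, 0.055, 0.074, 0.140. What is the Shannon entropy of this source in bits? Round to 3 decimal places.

H = −Σ pᵢ log₂ pᵢ.
−0.209·log₂(0.209) = 0.4720
−0.157·log₂(0.157) = 0.4194
−0.123·log₂(0.123) = 0.3719
−0.242·log₂(0.242) = 0.4954
−0.055·log₂(0.055) = 0.2301
−0.074·log₂(0.074) = 0.2780
−0.140·log₂(0.140) = 0.3971
Sum ≈ 2.6638 → 2.664 bits.

2.664 bits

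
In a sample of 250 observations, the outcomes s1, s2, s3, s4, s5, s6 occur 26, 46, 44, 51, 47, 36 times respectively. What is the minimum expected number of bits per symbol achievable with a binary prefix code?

Probabilities are the counts divided by 250.
Repeatedly combine the two least-probable nodes; the expected code length is the sum of the merged weights.
merge 13/125 + 18/125 → 31/125
merge 22/125 + 23/125 → 9/25
merge 47/250 + 51/250 → 49/125
merge 31/125 + 9/25 → 76/125
merge 49/125 + 76/125 → 1
L = 31/125 + 9/25 + 49/125 + 76/125 + 1 = 326/125 = 2.608 bits/symbol.

2.608 bits/symbol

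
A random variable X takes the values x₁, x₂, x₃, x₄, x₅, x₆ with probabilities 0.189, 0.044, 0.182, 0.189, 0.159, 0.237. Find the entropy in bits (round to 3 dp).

2.468 bits

H = −Σ pᵢ log₂ pᵢ.
−0.189·log₂(0.189) = 0.4543
−0.044·log₂(0.044) = 0.1983
−0.182·log₂(0.182) = 0.4474
−0.189·log₂(0.189) = 0.4543
−0.159·log₂(0.159) = 0.4218
−0.237·log₂(0.237) = 0.4923
Sum ≈ 2.4682 → 2.468 bits.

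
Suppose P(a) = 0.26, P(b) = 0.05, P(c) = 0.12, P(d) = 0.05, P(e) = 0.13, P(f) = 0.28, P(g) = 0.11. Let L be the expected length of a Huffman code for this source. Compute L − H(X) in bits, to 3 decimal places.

0.008 bits

Entropy H = −Σ p log₂ p ≈ 2.5517 bits.
Huffman merges: 1/20+1/20→1/10; 1/10+11/100→21/100; 3/25+13/100→1/4; 21/100+1/4→23/50; 13/50+7/25→27/50; 23/50+27/50→1. L = 64/25 ≈ 2.5600.
L − H = 2.5600 − 2.5517 = 0.008 bits.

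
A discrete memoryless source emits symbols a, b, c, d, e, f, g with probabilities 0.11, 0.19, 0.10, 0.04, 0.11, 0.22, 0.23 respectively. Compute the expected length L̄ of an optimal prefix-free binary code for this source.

2.69 bits/symbol

Repeatedly combine the two least-probable nodes; the expected code length is the sum of the merged weights.
merge 1/25 + 1/10 → 7/50
merge 11/100 + 11/100 → 11/50
merge 7/50 + 19/100 → 33/100
merge 11/50 + 11/50 → 11/25
merge 23/100 + 33/100 → 14/25
merge 11/25 + 14/25 → 1
L = 7/50 + 11/50 + 33/100 + 11/25 + 14/25 + 1 = 269/100 = 2.69 bits/symbol.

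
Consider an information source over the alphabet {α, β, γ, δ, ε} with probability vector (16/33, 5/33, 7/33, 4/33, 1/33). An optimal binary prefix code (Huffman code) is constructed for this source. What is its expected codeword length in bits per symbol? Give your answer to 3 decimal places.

Repeatedly combine the two least-probable nodes; the expected code length is the sum of the merged weights.
merge 1/33 + 4/33 → 5/33
merge 5/33 + 5/33 → 10/33
merge 7/33 + 10/33 → 17/33
merge 16/33 + 17/33 → 1
L = 5/33 + 10/33 + 17/33 + 1 = 65/33 ≈ 1.970 bits/symbol.

1.970 bits/symbol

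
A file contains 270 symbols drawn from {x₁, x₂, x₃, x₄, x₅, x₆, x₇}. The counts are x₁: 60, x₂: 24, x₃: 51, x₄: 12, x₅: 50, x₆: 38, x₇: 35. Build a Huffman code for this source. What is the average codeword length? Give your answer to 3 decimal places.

Probabilities are the counts divided by 270.
Repeatedly combine the two least-probable nodes; the expected code length is the sum of the merged weights.
merge 2/45 + 4/45 → 2/15
merge 7/54 + 2/15 → 71/270
merge 19/135 + 5/27 → 44/135
merge 17/90 + 2/9 → 37/90
merge 71/270 + 44/135 → 53/90
merge 37/90 + 53/90 → 1
L = 2/15 + 71/270 + 44/135 + 37/90 + 53/90 + 1 = 49/18 ≈ 2.722 bits/symbol.

2.722 bits/symbol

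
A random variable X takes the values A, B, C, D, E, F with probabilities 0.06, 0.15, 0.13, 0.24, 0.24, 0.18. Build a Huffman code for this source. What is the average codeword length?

2.52 bits/symbol

Repeatedly combine the two least-probable nodes; the expected code length is the sum of the merged weights.
merge 3/50 + 13/100 → 19/100
merge 3/20 + 9/50 → 33/100
merge 19/100 + 6/25 → 43/100
merge 6/25 + 33/100 → 57/100
merge 43/100 + 57/100 → 1
L = 19/100 + 33/100 + 43/100 + 57/100 + 1 = 63/25 = 2.52 bits/symbol.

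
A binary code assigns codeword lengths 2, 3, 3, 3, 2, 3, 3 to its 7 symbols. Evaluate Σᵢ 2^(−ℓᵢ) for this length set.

1.125

With common denominator 2^3 = 8: Σ 2^(−ℓᵢ) = 2/8 + 1/8 + 1/8 + 1/8 + 2/8 + 1/8 + 1/8 = 9/8 = 1.125.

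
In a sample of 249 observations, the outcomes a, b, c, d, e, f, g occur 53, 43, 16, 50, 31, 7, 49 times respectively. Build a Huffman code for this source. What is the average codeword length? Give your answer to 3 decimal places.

2.679 bits/symbol

Probabilities are the counts divided by 249.
Repeatedly combine the two least-probable nodes; the expected code length is the sum of the merged weights.
merge 7/249 + 16/249 → 23/249
merge 23/249 + 31/249 → 18/83
merge 43/249 + 49/249 → 92/249
merge 50/249 + 53/249 → 103/249
merge 18/83 + 92/249 → 146/249
merge 103/249 + 146/249 → 1
L = 23/249 + 18/83 + 92/249 + 103/249 + 146/249 + 1 = 667/249 ≈ 2.679 bits/symbol.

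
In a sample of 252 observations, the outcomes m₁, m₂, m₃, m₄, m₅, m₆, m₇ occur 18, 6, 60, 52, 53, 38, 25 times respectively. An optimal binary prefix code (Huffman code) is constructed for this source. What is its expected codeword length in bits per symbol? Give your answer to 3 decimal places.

2.635 bits/symbol

Probabilities are the counts divided by 252.
Repeatedly combine the two least-probable nodes; the expected code length is the sum of the merged weights.
merge 1/42 + 1/14 → 2/21
merge 2/21 + 25/252 → 7/36
merge 19/126 + 7/36 → 29/84
merge 13/63 + 53/252 → 5/12
merge 5/21 + 29/84 → 7/12
merge 5/12 + 7/12 → 1
L = 2/21 + 7/36 + 29/84 + 5/12 + 7/12 + 1 = 166/63 ≈ 2.635 bits/symbol.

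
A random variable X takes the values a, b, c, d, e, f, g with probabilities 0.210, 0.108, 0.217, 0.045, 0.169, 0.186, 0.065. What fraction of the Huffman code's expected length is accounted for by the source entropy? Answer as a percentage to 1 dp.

98.4%

Entropy H = −Σ p log₂ p ≈ 2.6404 bits.
Huffman merges: 9/200+13/200→11/100; 27/250+11/100→109/500; 169/1000+93/500→71/200; 21/100+217/1000→427/1000; 109/500+71/200→573/1000; 427/1000+573/1000→1. L = 2683/1000 ≈ 2.6830.
Efficiency = H/L = 2.6404/2.6830 = 98.4%.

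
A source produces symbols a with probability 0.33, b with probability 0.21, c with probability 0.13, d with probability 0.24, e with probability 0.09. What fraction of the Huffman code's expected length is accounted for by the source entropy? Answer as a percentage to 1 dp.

Entropy H = −Σ p log₂ p ≈ 2.1901 bits.
Huffman merges: 9/100+13/100→11/50; 21/100+11/50→43/100; 6/25+33/100→57/100; 43/100+57/100→1. L = 111/50 ≈ 2.2200.
Efficiency = H/L = 2.1901/2.2200 = 98.7%.

98.7%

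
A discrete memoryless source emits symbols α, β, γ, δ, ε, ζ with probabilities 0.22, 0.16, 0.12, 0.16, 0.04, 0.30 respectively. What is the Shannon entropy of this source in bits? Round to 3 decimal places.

H = −Σ pᵢ log₂ pᵢ.
−0.22·log₂(0.22) = 0.4806
−0.16·log₂(0.16) = 0.4230
−0.12·log₂(0.12) = 0.3671
−0.16·log₂(0.16) = 0.4230
−0.04·log₂(0.04) = 0.1858
−0.30·log₂(0.30) = 0.5211
Sum ≈ 2.4005 → 2.401 bits.

2.401 bits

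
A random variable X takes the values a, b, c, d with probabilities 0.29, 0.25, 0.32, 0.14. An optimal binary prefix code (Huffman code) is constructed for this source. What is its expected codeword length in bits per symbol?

2 bits/symbol

Repeatedly combine the two least-probable nodes; the expected code length is the sum of the merged weights.
merge 7/50 + 1/4 → 39/100
merge 29/100 + 8/25 → 61/100
merge 39/100 + 61/100 → 1
L = 39/100 + 61/100 + 1 = 2 bits/symbol.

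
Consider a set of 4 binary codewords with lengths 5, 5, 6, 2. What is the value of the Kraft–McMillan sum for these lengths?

With common denominator 2^6 = 64: Σ 2^(−ℓᵢ) = 2/64 + 2/64 + 1/64 + 16/64 = 21/64 = 0.328125.

0.328125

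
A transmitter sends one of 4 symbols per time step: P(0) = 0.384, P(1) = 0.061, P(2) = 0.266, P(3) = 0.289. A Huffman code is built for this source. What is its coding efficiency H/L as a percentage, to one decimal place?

Entropy H = −Σ p log₂ p ≈ 1.8021 bits.
Huffman merges: 61/1000+133/500→327/1000; 289/1000+327/1000→77/125; 48/125+77/125→1. L = 1943/1000 ≈ 1.9430.
Efficiency = H/L = 1.8021/1.9430 = 92.7%.

92.7%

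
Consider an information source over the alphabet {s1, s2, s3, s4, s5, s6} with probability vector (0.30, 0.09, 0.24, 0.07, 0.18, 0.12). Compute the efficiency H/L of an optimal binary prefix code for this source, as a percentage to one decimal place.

Entropy H = −Σ p log₂ p ≈ 2.4088 bits.
Huffman merges: 7/100+9/100→4/25; 3/25+4/25→7/25; 9/50+6/25→21/50; 7/25+3/10→29/50; 21/50+29/50→1. L = 61/25 ≈ 2.4400.
Efficiency = H/L = 2.4088/2.4400 = 98.7%.

98.7%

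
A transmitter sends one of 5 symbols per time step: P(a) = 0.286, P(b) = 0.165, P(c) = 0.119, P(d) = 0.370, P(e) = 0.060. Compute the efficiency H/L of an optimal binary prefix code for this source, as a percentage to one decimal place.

96.8%

Entropy H = −Σ p log₂ p ≈ 2.0851 bits.
Huffman merges: 3/50+119/1000→179/1000; 33/200+179/1000→43/125; 143/500+43/125→63/100; 37/100+63/100→1. L = 2153/1000 ≈ 2.1530.
Efficiency = H/L = 2.0851/2.1530 = 96.8%.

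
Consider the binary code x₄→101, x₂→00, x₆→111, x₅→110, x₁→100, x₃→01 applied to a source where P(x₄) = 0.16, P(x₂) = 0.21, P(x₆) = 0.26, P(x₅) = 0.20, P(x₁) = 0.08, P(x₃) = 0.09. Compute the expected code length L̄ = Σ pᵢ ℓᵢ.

2.7 bits/symbol

L̄ = Σ pᵢ·ℓᵢ = 0.16·3 + 0.21·2 + 0.26·3 + 0.20·3 + 0.08·3 + 0.09·2 = 2.7 bits/symbol.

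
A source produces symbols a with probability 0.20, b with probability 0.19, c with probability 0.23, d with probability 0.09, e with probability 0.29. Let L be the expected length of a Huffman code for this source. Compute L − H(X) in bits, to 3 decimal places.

Entropy H = −Σ p log₂ p ≈ 2.2378 bits.
Huffman merges: 9/100+19/100→7/25; 1/5+23/100→43/100; 7/25+29/100→57/100; 43/100+57/100→1. L = 57/25 ≈ 2.2800.
L − H = 2.2800 − 2.2378 = 0.042 bits.

0.042 bits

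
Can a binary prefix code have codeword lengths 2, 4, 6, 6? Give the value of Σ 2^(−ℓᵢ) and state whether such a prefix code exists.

0.34375; yes

With common denominator 2^6 = 64: Σ 2^(−ℓᵢ) = 16/64 + 4/64 + 1/64 + 1/64 = 22/64 = 0.34375.
Kraft's inequality requires Σ ≤ 1; here Σ = 0.34375 ≤ 1, so such a prefix code exists.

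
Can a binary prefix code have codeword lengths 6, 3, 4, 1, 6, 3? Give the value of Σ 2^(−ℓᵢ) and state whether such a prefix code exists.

With common denominator 2^6 = 64: Σ 2^(−ℓᵢ) = 1/64 + 8/64 + 4/64 + 32/64 + 1/64 + 8/64 = 54/64 = 0.84375.
Kraft's inequality requires Σ ≤ 1; here Σ = 0.84375 ≤ 1, so such a prefix code exists.

0.84375; yes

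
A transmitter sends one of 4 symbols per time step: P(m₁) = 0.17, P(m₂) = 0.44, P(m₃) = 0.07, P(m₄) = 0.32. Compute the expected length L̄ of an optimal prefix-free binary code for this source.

1.8 bits/symbol

Repeatedly combine the two least-probable nodes; the expected code length is the sum of the merged weights.
merge 7/100 + 17/100 → 6/25
merge 6/25 + 8/25 → 14/25
merge 11/25 + 14/25 → 1
L = 6/25 + 14/25 + 1 = 9/5 = 1.8 bits/symbol.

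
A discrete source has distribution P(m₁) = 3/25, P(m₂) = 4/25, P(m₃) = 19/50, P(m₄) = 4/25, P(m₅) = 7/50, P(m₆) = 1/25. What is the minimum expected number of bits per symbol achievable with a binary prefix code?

2.4 bits/symbol

Repeatedly combine the two least-probable nodes; the expected code length is the sum of the merged weights.
merge 1/25 + 3/25 → 4/25
merge 7/50 + 4/25 → 3/10
merge 4/25 + 4/25 → 8/25
merge 3/10 + 8/25 → 31/50
merge 19/50 + 31/50 → 1
L = 4/25 + 3/10 + 8/25 + 31/50 + 1 = 12/5 = 2.4 bits/symbol.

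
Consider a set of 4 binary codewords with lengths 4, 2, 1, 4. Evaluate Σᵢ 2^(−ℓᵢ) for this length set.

0.875

With common denominator 2^4 = 16: Σ 2^(−ℓᵢ) = 1/16 + 4/16 + 8/16 + 1/16 = 14/16 = 0.875.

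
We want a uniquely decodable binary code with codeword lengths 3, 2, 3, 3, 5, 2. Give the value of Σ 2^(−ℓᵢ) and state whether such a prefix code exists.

0.90625; yes

With common denominator 2^5 = 32: Σ 2^(−ℓᵢ) = 4/32 + 8/32 + 4/32 + 4/32 + 1/32 + 8/32 = 29/32 = 0.90625.
Kraft's inequality requires Σ ≤ 1; here Σ = 0.90625 ≤ 1, so such a prefix code exists.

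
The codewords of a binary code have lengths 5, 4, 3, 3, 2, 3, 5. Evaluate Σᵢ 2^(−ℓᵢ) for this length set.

With common denominator 2^5 = 32: Σ 2^(−ℓᵢ) = 1/32 + 2/32 + 4/32 + 4/32 + 8/32 + 4/32 + 1/32 = 24/32 = 0.75.

0.75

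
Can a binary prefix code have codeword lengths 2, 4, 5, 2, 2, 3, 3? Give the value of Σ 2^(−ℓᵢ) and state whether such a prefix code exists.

1.09375; no

With common denominator 2^5 = 32: Σ 2^(−ℓᵢ) = 8/32 + 2/32 + 1/32 + 8/32 + 8/32 + 4/32 + 4/32 = 35/32 = 1.09375.
Kraft's inequality requires Σ ≤ 1; here Σ = 1.09375 > 1, so no such prefix code exists.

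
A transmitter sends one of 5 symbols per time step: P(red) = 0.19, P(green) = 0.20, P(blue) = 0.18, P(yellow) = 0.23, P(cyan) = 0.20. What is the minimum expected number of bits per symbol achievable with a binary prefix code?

Repeatedly combine the two least-probable nodes; the expected code length is the sum of the merged weights.
merge 9/50 + 19/100 → 37/100
merge 1/5 + 1/5 → 2/5
merge 23/100 + 37/100 → 3/5
merge 2/5 + 3/5 → 1
L = 37/100 + 2/5 + 3/5 + 1 = 237/100 = 2.37 bits/symbol.

2.37 bits/symbol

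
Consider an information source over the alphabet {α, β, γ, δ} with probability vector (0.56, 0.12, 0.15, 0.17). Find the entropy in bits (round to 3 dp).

1.681 bits

H = −Σ pᵢ log₂ pᵢ.
−0.56·log₂(0.56) = 0.4684
−0.12·log₂(0.12) = 0.3671
−0.15·log₂(0.15) = 0.4105
−0.17·log₂(0.17) = 0.4346
Sum ≈ 1.6806 → 1.681 bits.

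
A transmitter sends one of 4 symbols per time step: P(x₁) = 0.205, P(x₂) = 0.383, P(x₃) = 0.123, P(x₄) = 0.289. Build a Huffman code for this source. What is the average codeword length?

1.945 bits/symbol

Repeatedly combine the two least-probable nodes; the expected code length is the sum of the merged weights.
merge 123/1000 + 41/200 → 41/125
merge 289/1000 + 41/125 → 617/1000
merge 383/1000 + 617/1000 → 1
L = 41/125 + 617/1000 + 1 = 389/200 = 1.945 bits/symbol.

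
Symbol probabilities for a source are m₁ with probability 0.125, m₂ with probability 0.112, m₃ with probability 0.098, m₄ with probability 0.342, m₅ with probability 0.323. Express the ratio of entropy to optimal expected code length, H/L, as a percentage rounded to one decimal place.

95.9%

Entropy H = −Σ p log₂ p ≈ 2.1132 bits.
Huffman merges: 49/500+14/125→21/100; 1/8+21/100→67/200; 323/1000+67/200→329/500; 171/500+329/500→1. L = 2203/1000 ≈ 2.2030.
Efficiency = H/L = 2.1132/2.2030 = 95.9%.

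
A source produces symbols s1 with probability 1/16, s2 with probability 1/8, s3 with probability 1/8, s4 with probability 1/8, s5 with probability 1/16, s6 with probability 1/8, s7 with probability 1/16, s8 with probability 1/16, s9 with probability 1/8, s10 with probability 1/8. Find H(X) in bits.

3.25 bits

Each probability is a power of 1/2, so log₂(1/p) is an integer.
H = Σ p·log₂(1/p) = 1/16·4 + 1/8·3 + 1/8·3 + 1/8·3 + 1/16·4 + 1/8·3 + 1/16·4 + 1/16·4 + 1/8·3 + 1/8·3 = 3.25 bits.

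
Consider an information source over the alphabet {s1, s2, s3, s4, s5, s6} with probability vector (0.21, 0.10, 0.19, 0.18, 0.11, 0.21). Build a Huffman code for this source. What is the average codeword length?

Repeatedly combine the two least-probable nodes; the expected code length is the sum of the merged weights.
merge 1/10 + 11/100 → 21/100
merge 9/50 + 19/100 → 37/100
merge 21/100 + 21/100 → 21/50
merge 21/100 + 37/100 → 29/50
merge 21/50 + 29/50 → 1
L = 21/100 + 37/100 + 21/50 + 29/50 + 1 = 129/50 = 2.58 bits/symbol.

2.58 bits/symbol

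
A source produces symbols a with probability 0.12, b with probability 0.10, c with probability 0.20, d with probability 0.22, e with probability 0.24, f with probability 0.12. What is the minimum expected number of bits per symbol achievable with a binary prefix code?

2.54 bits/symbol

Repeatedly combine the two least-probable nodes; the expected code length is the sum of the merged weights.
merge 1/10 + 3/25 → 11/50
merge 3/25 + 1/5 → 8/25
merge 11/50 + 11/50 → 11/25
merge 6/25 + 8/25 → 14/25
merge 11/25 + 14/25 → 1
L = 11/50 + 8/25 + 11/25 + 14/25 + 1 = 127/50 = 2.54 bits/symbol.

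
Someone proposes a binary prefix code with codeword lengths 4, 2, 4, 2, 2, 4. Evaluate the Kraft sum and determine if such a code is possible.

0.9375; yes

With common denominator 2^4 = 16: Σ 2^(−ℓᵢ) = 1/16 + 4/16 + 1/16 + 4/16 + 4/16 + 1/16 = 15/16 = 0.9375.
Kraft's inequality requires Σ ≤ 1; here Σ = 0.9375 ≤ 1, so such a prefix code exists.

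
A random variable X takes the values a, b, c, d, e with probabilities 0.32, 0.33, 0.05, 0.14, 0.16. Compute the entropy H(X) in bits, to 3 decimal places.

2.090 bits

H = −Σ pᵢ log₂ pᵢ.
−0.32·log₂(0.32) = 0.5260
−0.33·log₂(0.33) = 0.5278
−0.05·log₂(0.05) = 0.2161
−0.14·log₂(0.14) = 0.3971
−0.16·log₂(0.16) = 0.4230
Sum ≈ 2.0901 → 2.090 bits.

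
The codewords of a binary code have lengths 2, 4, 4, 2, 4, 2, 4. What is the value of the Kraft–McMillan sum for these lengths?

With common denominator 2^4 = 16: Σ 2^(−ℓᵢ) = 4/16 + 1/16 + 1/16 + 4/16 + 1/16 + 4/16 + 1/16 = 16/16 = 1.

1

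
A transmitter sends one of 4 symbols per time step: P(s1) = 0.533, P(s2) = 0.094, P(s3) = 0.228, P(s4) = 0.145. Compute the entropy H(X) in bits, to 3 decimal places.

1.695 bits

H = −Σ pᵢ log₂ pᵢ.
−0.533·log₂(0.533) = 0.4839
−0.094·log₂(0.094) = 0.3207
−0.228·log₂(0.228) = 0.4863
−0.145·log₂(0.145) = 0.4040
Sum ≈ 1.6948 → 1.695 bits.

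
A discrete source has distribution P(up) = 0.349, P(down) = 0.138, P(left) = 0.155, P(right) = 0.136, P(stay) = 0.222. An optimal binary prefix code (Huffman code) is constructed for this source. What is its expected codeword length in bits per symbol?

Repeatedly combine the two least-probable nodes; the expected code length is the sum of the merged weights.
merge 17/125 + 69/500 → 137/500
merge 31/200 + 111/500 → 377/1000
merge 137/500 + 349/1000 → 623/1000
merge 377/1000 + 623/1000 → 1
L = 137/500 + 377/1000 + 623/1000 + 1 = 1137/500 = 2.274 bits/symbol.

2.274 bits/symbol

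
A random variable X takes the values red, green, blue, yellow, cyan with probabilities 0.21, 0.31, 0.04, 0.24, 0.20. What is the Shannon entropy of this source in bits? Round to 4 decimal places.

2.1409 bits

H = −Σ pᵢ log₂ pᵢ.
−0.21·log₂(0.21) = 0.4728
−0.31·log₂(0.31) = 0.5238
−0.04·log₂(0.04) = 0.1858
−0.24·log₂(0.24) = 0.4941
−0.20·log₂(0.20) = 0.4644
Sum ≈ 2.1409 → 2.1409 bits.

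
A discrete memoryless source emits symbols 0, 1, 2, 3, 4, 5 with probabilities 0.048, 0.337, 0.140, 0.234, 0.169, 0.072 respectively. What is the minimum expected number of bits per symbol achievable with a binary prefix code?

Repeatedly combine the two least-probable nodes; the expected code length is the sum of the merged weights.
merge 6/125 + 9/125 → 3/25
merge 3/25 + 7/50 → 13/50
merge 169/1000 + 117/500 → 403/1000
merge 13/50 + 337/1000 → 597/1000
merge 403/1000 + 597/1000 → 1
L = 3/25 + 13/50 + 403/1000 + 597/1000 + 1 = 119/50 = 2.38 bits/symbol.

2.38 bits/symbol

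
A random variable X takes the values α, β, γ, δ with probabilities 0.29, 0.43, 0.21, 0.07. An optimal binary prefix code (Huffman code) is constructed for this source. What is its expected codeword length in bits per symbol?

1.85 bits/symbol

Repeatedly combine the two least-probable nodes; the expected code length is the sum of the merged weights.
merge 7/100 + 21/100 → 7/25
merge 7/25 + 29/100 → 57/100
merge 43/100 + 57/100 → 1
L = 7/25 + 57/100 + 1 = 37/20 = 1.85 bits/symbol.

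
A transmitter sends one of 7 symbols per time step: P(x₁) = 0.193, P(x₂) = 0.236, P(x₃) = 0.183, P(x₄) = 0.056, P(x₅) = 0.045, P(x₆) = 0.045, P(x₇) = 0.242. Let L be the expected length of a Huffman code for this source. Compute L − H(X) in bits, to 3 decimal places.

Entropy H = −Σ p log₂ p ≈ 2.5289 bits.
Huffman merges: 9/200+9/200→9/100; 7/125+9/100→73/500; 73/500+183/1000→329/1000; 193/1000+59/250→429/1000; 121/500+329/1000→571/1000; 429/1000+571/1000→1. L = 513/200 ≈ 2.5650.
L − H = 2.5650 − 2.5289 = 0.036 bits.

0.036 bits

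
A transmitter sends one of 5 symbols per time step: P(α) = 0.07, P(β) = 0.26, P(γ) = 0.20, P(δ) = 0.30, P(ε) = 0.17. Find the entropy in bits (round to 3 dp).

H = −Σ pᵢ log₂ pᵢ.
−0.07·log₂(0.07) = 0.2686
−0.26·log₂(0.26) = 0.5053
−0.20·log₂(0.20) = 0.4644
−0.30·log₂(0.30) = 0.5211
−0.17·log₂(0.17) = 0.4346
Sum ≈ 2.1939 → 2.194 bits.

2.194 bits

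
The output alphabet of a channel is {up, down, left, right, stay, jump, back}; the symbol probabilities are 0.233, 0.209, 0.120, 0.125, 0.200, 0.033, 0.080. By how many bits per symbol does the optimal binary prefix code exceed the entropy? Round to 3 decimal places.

Entropy H = −Σ p log₂ p ≈ 2.6221 bits.
Huffman merges: 33/1000+2/25→113/1000; 113/1000+3/25→233/1000; 1/8+1/5→13/40; 209/1000+233/1000→221/500; 233/1000+13/40→279/500; 221/500+279/500→1. L = 2671/1000 ≈ 2.6710.
L − H = 2.6710 − 2.6221 = 0.049 bits.

0.049 bits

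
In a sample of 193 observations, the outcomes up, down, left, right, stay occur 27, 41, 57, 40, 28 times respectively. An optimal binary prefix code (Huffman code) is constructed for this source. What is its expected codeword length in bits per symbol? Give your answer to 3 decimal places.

Probabilities are the counts divided by 193.
Repeatedly combine the two least-probable nodes; the expected code length is the sum of the merged weights.
merge 27/193 + 28/193 → 55/193
merge 40/193 + 41/193 → 81/193
merge 55/193 + 57/193 → 112/193
merge 81/193 + 112/193 → 1
L = 55/193 + 81/193 + 112/193 + 1 = 441/193 ≈ 2.285 bits/symbol.

2.285 bits/symbol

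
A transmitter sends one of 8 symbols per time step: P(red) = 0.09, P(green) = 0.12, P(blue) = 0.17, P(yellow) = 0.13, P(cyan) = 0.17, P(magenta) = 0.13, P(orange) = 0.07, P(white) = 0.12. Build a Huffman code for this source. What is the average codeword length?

2.99 bits/symbol

Repeatedly combine the two least-probable nodes; the expected code length is the sum of the merged weights.
merge 7/100 + 9/100 → 4/25
merge 3/25 + 3/25 → 6/25
merge 13/100 + 13/100 → 13/50
merge 4/25 + 17/100 → 33/100
merge 17/100 + 6/25 → 41/100
merge 13/50 + 33/100 → 59/100
merge 41/100 + 59/100 → 1
L = 4/25 + 6/25 + 13/50 + 33/100 + 41/100 + 59/100 + 1 = 299/100 = 2.99 bits/symbol.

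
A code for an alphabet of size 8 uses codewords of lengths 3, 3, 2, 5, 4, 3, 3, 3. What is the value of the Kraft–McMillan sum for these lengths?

0.96875

With common denominator 2^5 = 32: Σ 2^(−ℓᵢ) = 4/32 + 4/32 + 8/32 + 1/32 + 2/32 + 4/32 + 4/32 + 4/32 = 31/32 = 0.96875.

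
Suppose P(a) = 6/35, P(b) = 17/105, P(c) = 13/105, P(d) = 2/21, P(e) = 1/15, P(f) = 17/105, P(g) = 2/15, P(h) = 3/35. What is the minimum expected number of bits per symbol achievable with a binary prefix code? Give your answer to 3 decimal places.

2.981 bits/symbol

Repeatedly combine the two least-probable nodes; the expected code length is the sum of the merged weights.
merge 1/15 + 3/35 → 16/105
merge 2/21 + 13/105 → 23/105
merge 2/15 + 16/105 → 2/7
merge 17/105 + 17/105 → 34/105
merge 6/35 + 23/105 → 41/105
merge 2/7 + 34/105 → 64/105
merge 41/105 + 64/105 → 1
L = 16/105 + 23/105 + 2/7 + 34/105 + 41/105 + 64/105 + 1 = 313/105 ≈ 2.981 bits/symbol.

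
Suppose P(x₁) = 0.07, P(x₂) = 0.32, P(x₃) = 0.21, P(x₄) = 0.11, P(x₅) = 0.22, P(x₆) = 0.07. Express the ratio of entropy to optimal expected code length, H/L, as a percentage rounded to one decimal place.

Entropy H = −Σ p log₂ p ≈ 2.3668 bits.
Huffman merges: 7/100+7/100→7/50; 11/100+7/50→1/4; 21/100+11/50→43/100; 1/4+8/25→57/100; 43/100+57/100→1. L = 239/100 ≈ 2.3900.
Efficiency = H/L = 2.3668/2.3900 = 99.0%.

99.0%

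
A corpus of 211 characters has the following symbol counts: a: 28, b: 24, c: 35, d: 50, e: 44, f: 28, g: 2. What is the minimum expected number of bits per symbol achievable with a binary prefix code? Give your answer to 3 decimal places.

2.678 bits/symbol

Probabilities are the counts divided by 211.
Repeatedly combine the two least-probable nodes; the expected code length is the sum of the merged weights.
merge 2/211 + 24/211 → 26/211
merge 26/211 + 28/211 → 54/211
merge 28/211 + 35/211 → 63/211
merge 44/211 + 50/211 → 94/211
merge 54/211 + 63/211 → 117/211
merge 94/211 + 117/211 → 1
L = 26/211 + 54/211 + 63/211 + 94/211 + 117/211 + 1 = 565/211 ≈ 2.678 bits/symbol.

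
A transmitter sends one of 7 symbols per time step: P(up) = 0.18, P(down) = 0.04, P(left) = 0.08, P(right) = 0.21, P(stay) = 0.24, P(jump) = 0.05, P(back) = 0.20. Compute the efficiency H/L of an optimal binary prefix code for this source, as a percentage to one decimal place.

Entropy H = −Σ p log₂ p ≈ 2.5700 bits.
Huffman merges: 1/25+1/20→9/100; 2/25+9/100→17/100; 17/100+9/50→7/20; 1/5+21/100→41/100; 6/25+7/20→59/100; 41/100+59/100→1. L = 261/100 ≈ 2.6100.
Efficiency = H/L = 2.5700/2.6100 = 98.5%.

98.5%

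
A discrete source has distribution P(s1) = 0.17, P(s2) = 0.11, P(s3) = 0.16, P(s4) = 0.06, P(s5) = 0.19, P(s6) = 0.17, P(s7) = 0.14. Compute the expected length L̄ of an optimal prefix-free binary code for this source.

2.81 bits/symbol

Repeatedly combine the two least-probable nodes; the expected code length is the sum of the merged weights.
merge 3/50 + 11/100 → 17/100
merge 7/50 + 4/25 → 3/10
merge 17/100 + 17/100 → 17/50
merge 17/100 + 19/100 → 9/25
merge 3/10 + 17/50 → 16/25
merge 9/25 + 16/25 → 1
L = 17/100 + 3/10 + 17/50 + 9/25 + 16/25 + 1 = 281/100 = 2.81 bits/symbol.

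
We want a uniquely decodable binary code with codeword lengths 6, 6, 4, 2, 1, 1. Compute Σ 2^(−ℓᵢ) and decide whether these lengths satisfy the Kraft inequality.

1.34375; no

With common denominator 2^6 = 64: Σ 2^(−ℓᵢ) = 1/64 + 1/64 + 4/64 + 16/64 + 32/64 + 32/64 = 86/64 = 1.34375.
Kraft's inequality requires Σ ≤ 1; here Σ = 1.34375 > 1, so no such prefix code exists.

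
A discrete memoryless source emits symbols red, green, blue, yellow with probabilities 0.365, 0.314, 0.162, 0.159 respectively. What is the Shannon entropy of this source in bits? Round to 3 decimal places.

H = −Σ pᵢ log₂ pᵢ.
−0.365·log₂(0.365) = 0.5307
−0.314·log₂(0.314) = 0.5247
−0.162·log₂(0.162) = 0.4254
−0.159·log₂(0.159) = 0.4218
Sum ≈ 1.9027 → 1.903 bits.

1.903 bits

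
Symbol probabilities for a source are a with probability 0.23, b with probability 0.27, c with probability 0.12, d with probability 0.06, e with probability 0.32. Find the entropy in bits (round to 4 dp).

2.1343 bits

H = −Σ pᵢ log₂ pᵢ.
−0.23·log₂(0.23) = 0.4877
−0.27·log₂(0.27) = 0.5100
−0.12·log₂(0.12) = 0.3671
−0.06·log₂(0.06) = 0.2435
−0.32·log₂(0.32) = 0.5260
Sum ≈ 2.1343 → 2.1343 bits.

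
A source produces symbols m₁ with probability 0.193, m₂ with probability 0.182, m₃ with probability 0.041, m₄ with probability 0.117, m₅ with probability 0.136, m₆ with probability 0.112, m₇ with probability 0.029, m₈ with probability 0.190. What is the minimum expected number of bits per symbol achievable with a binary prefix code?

Repeatedly combine the two least-probable nodes; the expected code length is the sum of the merged weights.
merge 29/1000 + 41/1000 → 7/100
merge 7/100 + 14/125 → 91/500
merge 117/1000 + 17/125 → 253/1000
merge 91/500 + 91/500 → 91/250
merge 19/100 + 193/1000 → 383/1000
merge 253/1000 + 91/250 → 617/1000
merge 383/1000 + 617/1000 → 1
L = 7/100 + 91/500 + 253/1000 + 91/250 + 383/1000 + 617/1000 + 1 = 2869/1000 = 2.869 bits/symbol.

2.869 bits/symbol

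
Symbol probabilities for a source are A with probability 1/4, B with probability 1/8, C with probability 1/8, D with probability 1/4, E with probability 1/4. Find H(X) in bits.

Each probability is a power of 1/2, so log₂(1/p) is an integer.
H = Σ p·log₂(1/p) = 1/4·2 + 1/8·3 + 1/8·3 + 1/4·2 + 1/4·2 = 2.25 bits.

2.25 bits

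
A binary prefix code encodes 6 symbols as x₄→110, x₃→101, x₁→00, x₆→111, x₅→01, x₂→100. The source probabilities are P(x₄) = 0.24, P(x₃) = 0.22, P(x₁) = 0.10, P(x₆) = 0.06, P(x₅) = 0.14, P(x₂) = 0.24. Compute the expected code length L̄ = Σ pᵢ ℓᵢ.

2.76 bits/symbol

L̄ = Σ pᵢ·ℓᵢ = 0.24·3 + 0.22·3 + 0.10·2 + 0.06·3 + 0.14·2 + 0.24·3 = 2.76 bits/symbol.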